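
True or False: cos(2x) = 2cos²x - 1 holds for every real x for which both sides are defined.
Claim: cos(2x) = 2cos²x - 1.
Reasoning: cos(2x) = cos²x - sin²x. Replace sin²x by 1 - cos²x: cos²x - (1 - cos²x) = 2cos²x - 1.
So the two sides agree for every real x for which both sides are defined.

Conclusion: True.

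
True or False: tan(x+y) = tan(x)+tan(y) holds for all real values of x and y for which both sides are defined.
Claim: tan(x+y) = tan(x)+tan(y).
Test a specific point where both sides are defined: x = π/6, y = 2π/3.
LHS = tan(x+y) ≈ -0.5774
RHS = tan(x)+tan(y) ≈ -1.1547
Since -0.5774 ≠ -1.1547, the equation fails at this point, so it cannot hold for all real values of x and y for which both sides are defined.
The correct formula is tan(x+y) = (tan(x) + tan(y))/(1 - tan(x)tan(y)).

Conclusion: False.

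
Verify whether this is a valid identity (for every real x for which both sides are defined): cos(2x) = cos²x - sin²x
Yes, this is an identity.

Claim: cos(2x) = cos²x - sin²x.
Reasoning: Put y = x in the addition formula cos(x+y) = cos(x)cos(y) - sin(x)sin(y): cos(2x) = cos²x - sin²x.
So the two sides agree for every real x for which both sides are defined.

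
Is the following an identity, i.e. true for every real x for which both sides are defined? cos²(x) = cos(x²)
Claim: cos²(x) = cos(x²).
Test a specific point where both sides are defined: x = -π/2.
LHS = cos²(x) ≈ 0.0000
RHS = cos(x²) ≈ -0.7812
Since 0.0000 ≠ -0.7812, the equation fails at this point, so it cannot hold for every real x for which both sides are defined.
cos²(x) means (cos x)², squaring the output; cos(x²) squares the input. These are different functions.

Conclusion: No, this is NOT an identity.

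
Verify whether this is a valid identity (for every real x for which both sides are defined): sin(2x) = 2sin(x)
No, this is NOT an identity.

Claim: sin(2x) = 2sin(x).
Test a specific point where both sides are defined: x = π/4.
LHS = sin(2x) ≈ 1.0000
RHS = 2sin(x) ≈ 1.4142
Since 1.0000 ≠ 1.4142, the equation fails at this point, so it cannot hold for every real x for which both sides are defined.
The correct double-angle formula is sin(2x) = 2sin(x)cos(x).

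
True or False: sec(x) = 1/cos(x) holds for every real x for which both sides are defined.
Claim: sec(x) = 1/cos(x).
Reasoning: sec(x) is by definition the reciprocal of cos(x), wherever cos(x) ≠ 0.
So the two sides agree for every real x for which both sides are defined.

Conclusion: True.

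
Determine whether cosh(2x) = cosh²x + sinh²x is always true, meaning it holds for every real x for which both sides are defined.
Claim: cosh(2x) = cosh²x + sinh²x.
Reasoning: cosh²x = (e^(2x) + 2 + e^(-2x))/4 and sinh²x = (e^(2x) - 2 + e^(-2x))/4. Adding gives (2e^(2x) + 2e^(-2x))/4 = (e^(2x) + e^(-2x))/2 = cosh(2x).
So the two sides agree for every real x for which both sides are defined.

Conclusion: Yes, this is an identity.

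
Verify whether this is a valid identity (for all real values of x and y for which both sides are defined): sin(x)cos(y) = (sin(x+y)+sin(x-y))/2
Claim: sin(x)cos(y) = (sin(x+y)+sin(x-y))/2.
Reasoning: sin(x+y) = sin(x)cos(y) + cos(x)sin(y) and sin(x-y) = sin(x)cos(y) - cos(x)sin(y). Adding, sin(x+y) + sin(x-y) = 2sin(x)cos(y); divide by 2.
So the two sides agree for all real values of x and y for which both sides are defined.

Conclusion: Yes, this is an identity.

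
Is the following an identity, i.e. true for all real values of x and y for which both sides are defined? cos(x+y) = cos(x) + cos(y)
No, this is NOT an identity.

Claim: cos(x+y) = cos(x) + cos(y).
Test a specific point where both sides are defined: x = -π/2, y = -π/3.
LHS = cos(x+y) ≈ -0.8660
RHS = cos(x) + cos(y) ≈ 0.5000
Since -0.8660 ≠ 0.5000, the equation fails at this point, so it cannot hold for all real values of x and y for which both sides are defined.
The correct expansion is cos(x+y) = cos(x)cos(y) - sin(x)sin(y); cosine is not additive.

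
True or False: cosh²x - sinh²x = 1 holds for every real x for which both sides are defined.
Claim: cosh²x - sinh²x = 1.
Reasoning: With cosh(x) = (e^x + e^-x)/2 and sinh(x) = (e^x - e^-x)/2: cosh²x = (e^(2x) + 2 + e^(-2x))/4 and sinh²x = (e^(2x) - 2 + e^(-2x))/4. Subtracting leaves 4/4 = 1.
So the two sides agree for every real x for which both sides are defined.

Conclusion: True.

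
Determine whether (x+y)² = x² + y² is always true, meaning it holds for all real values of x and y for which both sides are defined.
Claim: (x+y)² = x² + y².
Test a specific point where both sides are defined: x = -3, y = -3.
LHS = (x+y)² ≈ 36.0000
RHS = x² + y² ≈ 18.0000
Since 36.0000 ≠ 18.0000, the equation fails at this point, so it cannot hold for all real values of x and y for which both sides are defined.
The correct expansion is (x+y)² = x² + 2xy + y²; the cross term 2xy is missing.

Conclusion: No, this is NOT an identity.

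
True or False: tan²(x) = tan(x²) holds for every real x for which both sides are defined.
Claim: tan²(x) = tan(x²).
Test a specific point where both sides are defined: x = 3π/4.
LHS = tan²(x) ≈ 1.0000
RHS = tan(x²) ≈ -0.8977
Since 1.0000 ≠ -0.8977, the equation fails at this point, so it cannot hold for every real x for which both sides are defined.
tan²(x) means (tan x)², squaring the output; tan(x²) squares the input. These are different functions.

Conclusion: False.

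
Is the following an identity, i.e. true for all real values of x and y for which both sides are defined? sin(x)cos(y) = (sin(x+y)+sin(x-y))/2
Yes, this is an identity.

Claim: sin(x)cos(y) = (sin(x+y)+sin(x-y))/2.
Reasoning: sin(x+y) = sin(x)cos(y) + cos(x)sin(y) and sin(x-y) = sin(x)cos(y) - cos(x)sin(y). Adding, sin(x+y) + sin(x-y) = 2sin(x)cos(y); divide by 2.
So the two sides agree for all real values of x and y for which both sides are defined.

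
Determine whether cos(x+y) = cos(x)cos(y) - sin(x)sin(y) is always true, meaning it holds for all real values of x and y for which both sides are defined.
Yes, this is an identity.

Claim: cos(x+y) = cos(x)cos(y) - sin(x)sin(y).
Reasoning: By Euler's formula e^(i(x+y)) = e^(ix)·e^(iy) = (cos x + i·sin x)(cos y + i·sin y). The real part of the left side is cos(x+y); the real part of the product is cos(x)cos(y) - sin(x)sin(y) (since i·i = -1).
So the two sides agree for all real values of x and y for which both sides are defined.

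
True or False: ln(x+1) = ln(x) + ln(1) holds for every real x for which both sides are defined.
False.

Claim: ln(x+1) = ln(x) + ln(1).
Test a specific point where both sides are defined: x = 2.
LHS = ln(x+1) ≈ 1.0986
RHS = ln(x) + ln(1) ≈ 0.6931
Since 1.0986 ≠ 0.6931, the equation fails at this point, so it cannot hold for every real x for which both sides are defined.
ln(1) = 0, so the right side is just ln(x), which differs from ln(x+1).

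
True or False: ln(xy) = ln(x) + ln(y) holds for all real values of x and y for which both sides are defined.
Claim: ln(xy) = ln(x) + ln(y).
Reasoning: Both sides are simultaneously defined only when x, y > 0. Write x = e^p, y = e^q (p = ln x, q = ln y). Then xy = e^p · e^q = e^(p+q), so ln(xy) = p + q = ln(x) + ln(y).
So the two sides agree for all real values of x and y for which both sides are defined.

Conclusion: True.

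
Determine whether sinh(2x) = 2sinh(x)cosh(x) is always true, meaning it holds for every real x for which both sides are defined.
Yes, this is an identity.

Claim: sinh(2x) = 2sinh(x)cosh(x).
Reasoning: 2sinh(x)cosh(x) = 2 · (e^x - e^-x)/2 · (e^x + e^-x)/2 = (e^(2x) - e^(-2x))/2 = sinh(2x).
So the two sides agree for every real x for which both sides are defined.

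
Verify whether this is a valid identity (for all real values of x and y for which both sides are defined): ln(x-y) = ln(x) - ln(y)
No, this is NOT an identity.

Claim: ln(x-y) = ln(x) - ln(y).
Test a specific point where both sides are defined: x = 5, y = 2.
LHS = ln(x-y) ≈ 1.0986
RHS = ln(x) - ln(y) ≈ 0.9163
Since 1.0986 ≠ 0.9163, the equation fails at this point, so it cannot hold for all real values of x and y for which both sides are defined.
ln(x) - ln(y) = ln(x/y), not ln(x-y).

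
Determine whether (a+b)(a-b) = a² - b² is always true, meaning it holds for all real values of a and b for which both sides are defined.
Yes, this is an identity.

Claim: (a+b)(a-b) = a² - b².
Reasoning: Expand: (a+b)(a-b) = a² - ab + ba - b² = a² - b² (the cross terms cancel).
So the two sides agree for all real values of a and b for which both sides are defined.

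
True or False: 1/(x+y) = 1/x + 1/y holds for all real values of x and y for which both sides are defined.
Claim: 1/(x+y) = 1/x + 1/y.
Test a specific point where both sides are defined: x = 1, y = -3.
LHS = 1/(x+y) ≈ -0.5000
RHS = 1/x + 1/y ≈ 0.6667
Since -0.5000 ≠ 0.6667, the equation fails at this point, so it cannot hold for all real values of x and y for which both sides are defined.
1/x + 1/y = (x+y)/(xy), which is not 1/(x+y).

Conclusion: False.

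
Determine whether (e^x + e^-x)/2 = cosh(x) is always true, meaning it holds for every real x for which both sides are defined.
Yes, this is an identity.

Claim: (e^x + e^-x)/2 = cosh(x).
Reasoning: This is exactly the definition of the hyperbolic cosine: cosh(x) := (e^x + e^-x)/2.
So the two sides agree for every real x for which both sides are defined.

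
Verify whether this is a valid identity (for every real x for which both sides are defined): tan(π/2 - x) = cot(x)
Yes, this is an identity.

Claim: tan(π/2 - x) = cot(x).
Reasoning: tan(π/2 - x) = sin(π/2 - x)/cos(π/2 - x) = cos(x)/sin(x) = cot(x), using the cofunction identities sin(π/2 - x) = cos(x) and cos(π/2 - x) = sin(x).
So the two sides agree for every real x for which both sides are defined.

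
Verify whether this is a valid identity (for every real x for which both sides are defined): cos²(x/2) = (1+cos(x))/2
Yes, this is an identity.

Claim: cos²(x/2) = (1+cos(x))/2.
Reasoning: Use cos(2θ) = 2cos²θ - 1 with θ = x/2: cos(x) = 2cos²(x/2) - 1. Solving for cos²(x/2) gives (1 + cos(x))/2.
So the two sides agree for every real x for which both sides are defined.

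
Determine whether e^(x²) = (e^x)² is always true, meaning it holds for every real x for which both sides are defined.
Claim: e^(x²) = (e^x)².
Test a specific point where both sides are defined: x = 3/2.
LHS = e^(x²) ≈ 9.4877
RHS = (e^x)² ≈ 20.0855
Since 9.4877 ≠ 20.0855, the equation fails at this point, so it cannot hold for every real x for which both sides are defined.
(e^x)² = e^(2x), and 2x ≠ x² in general.

Conclusion: No, this is NOT an identity.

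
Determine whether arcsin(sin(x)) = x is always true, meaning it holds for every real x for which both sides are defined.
No, this is NOT an identity.

Claim: arcsin(sin(x)) = x.
Test a specific point where both sides are defined: x = 3π/4.
LHS = arcsin(sin(x)) ≈ 0.7854
RHS = x ≈ 2.3562
Since 0.7854 ≠ 2.3562, the equation fails at this point, so it cannot hold for every real x for which both sides are defined.
arcsin only returns values in [-π/2, π/2], so arcsin(sin(x)) = x holds only for x in that interval, not for all real x.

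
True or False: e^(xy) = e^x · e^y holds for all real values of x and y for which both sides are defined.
Claim: e^(xy) = e^x · e^y.
Test a specific point where both sides are defined: x = 2, y = 3/2.
LHS = e^(xy) ≈ 20.0855
RHS = e^x · e^y ≈ 33.1155
Since 20.0855 ≠ 33.1155, the equation fails at this point, so it cannot hold for all real values of x and y for which both sides are defined.
e^x · e^y = e^(x+y), not e^(xy).

Conclusion: False.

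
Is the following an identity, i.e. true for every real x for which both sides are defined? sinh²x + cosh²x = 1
No, this is NOT an identity.

Claim: sinh²x + cosh²x = 1.
Test a specific point where both sides are defined: x = -3.
LHS = sinh²x + cosh²x ≈ 201.7156
RHS = 1 ≈ 1.0000
Since 201.7156 ≠ 1.0000, the equation fails at this point, so it cannot hold for every real x for which both sides are defined.
The correct hyperbolic identity is cosh²x - sinh²x = 1 (a difference); the sum sinh²x + cosh²x equals cosh(2x).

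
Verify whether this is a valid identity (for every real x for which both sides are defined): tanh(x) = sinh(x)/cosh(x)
Claim: tanh(x) = sinh(x)/cosh(x).
Reasoning: tanh(x) is defined as sinh(x)/cosh(x) = (e^x - e^-x)/(e^x + e^-x); cosh(x) ≥ 1 is never zero, so this holds for every real x.
So the two sides agree for every real x for which both sides are defined.

Conclusion: Yes, this is an identity.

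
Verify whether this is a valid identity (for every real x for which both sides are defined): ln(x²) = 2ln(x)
Claim: ln(x²) = 2ln(x).
Reasoning: The right side requires x > 0. For x > 0, x² = (e^(ln x))² = e^(2ln x), so ln(x²) = 2ln(x). (For x < 0 the right side is undefined, so those values are outside the claim.)
So the two sides agree for every real x for which both sides are defined.

Conclusion: Yes, this is an identity.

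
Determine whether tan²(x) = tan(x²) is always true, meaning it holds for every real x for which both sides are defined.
No, this is NOT an identity.

Claim: tan²(x) = tan(x²).
Test a specific point where both sides are defined: x = π/3.
LHS = tan²(x) ≈ 3.0000
RHS = tan(x²) ≈ 1.9485
Since 3.0000 ≠ 1.9485, the equation fails at this point, so it cannot hold for every real x for which both sides are defined.
tan²(x) means (tan x)², squaring the output; tan(x²) squares the input. These are different functions.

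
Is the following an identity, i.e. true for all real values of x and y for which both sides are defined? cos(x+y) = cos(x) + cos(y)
No, this is NOT an identity.

Claim: cos(x+y) = cos(x) + cos(y).
Test a specific point where both sides are defined: x = π/2, y = -π/3.
LHS = cos(x+y) ≈ 0.8660
RHS = cos(x) + cos(y) ≈ 0.5000
Since 0.8660 ≠ 0.5000, the equation fails at this point, so it cannot hold for all real values of x and y for which both sides are defined.
The correct expansion is cos(x+y) = cos(x)cos(y) - sin(x)sin(y); cosine is not additive.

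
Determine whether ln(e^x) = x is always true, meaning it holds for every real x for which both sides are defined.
Yes, this is an identity.

Claim: ln(e^x) = x.
Reasoning: ln is the inverse of the exponential: ln(e^x) asks for the exponent p with e^p = e^x, and since e^p is one-to-one that exponent is p = x.
So the two sides agree for every real x for which both sides are defined.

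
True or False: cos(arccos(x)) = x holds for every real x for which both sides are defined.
True.

Claim: cos(arccos(x)) = x.
Reasoning: For -1 ≤ x ≤ 1 (where arccos is defined), arccos(x) is by definition an angle whose cosine equals x. Taking the cosine of that angle returns x. (Note the other order, arccos(cos x) = x, is NOT an identity.)
So the two sides agree for every real x for which both sides are defined.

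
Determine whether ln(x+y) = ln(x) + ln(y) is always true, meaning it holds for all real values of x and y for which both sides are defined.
Claim: ln(x+y) = ln(x) + ln(y).
Test a specific point where both sides are defined: x = 4, y = 1.
LHS = ln(x+y) ≈ 1.6094
RHS = ln(x) + ln(y) ≈ 1.3863
Since 1.6094 ≠ 1.3863, the equation fails at this point, so it cannot hold for all real values of x and y for which both sides are defined.
ln(x) + ln(y) = ln(xy), not ln(x+y).

Conclusion: No, this is NOT an identity.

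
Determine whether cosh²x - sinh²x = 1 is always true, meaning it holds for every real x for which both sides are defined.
Claim: cosh²x - sinh²x = 1.
Reasoning: With cosh(x) = (e^x + e^-x)/2 and sinh(x) = (e^x - e^-x)/2: cosh²x = (e^(2x) + 2 + e^(-2x))/4 and sinh²x = (e^(2x) - 2 + e^(-2x))/4. Subtracting leaves 4/4 = 1.
So the two sides agree for every real x for which both sides are defined.

Conclusion: Yes, this is an identity.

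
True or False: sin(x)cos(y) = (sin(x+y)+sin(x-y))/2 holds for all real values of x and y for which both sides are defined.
Claim: sin(x)cos(y) = (sin(x+y)+sin(x-y))/2.
Reasoning: sin(x+y) = sin(x)cos(y) + cos(x)sin(y) and sin(x-y) = sin(x)cos(y) - cos(x)sin(y). Adding, sin(x+y) + sin(x-y) = 2sin(x)cos(y); divide by 2.
So the two sides agree for all real values of x and y for which both sides are defined.

Conclusion: True.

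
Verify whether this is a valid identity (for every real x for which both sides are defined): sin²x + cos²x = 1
Claim: sin²x + cos²x = 1.
Reasoning: The point (cos x, sin x) lies on the unit circle X² + Y² = 1, so cos²x + sin²x = 1 for every real x.
So the two sides agree for every real x for which both sides are defined.

Conclusion: Yes, this is an identity.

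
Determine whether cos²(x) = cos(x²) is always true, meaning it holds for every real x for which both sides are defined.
No, this is NOT an identity.

Claim: cos²(x) = cos(x²).
Test a specific point where both sides are defined: x = 3π/4.
LHS = cos²(x) ≈ 0.5000
RHS = cos(x²) ≈ 0.7442
Since 0.5000 ≠ 0.7442, the equation fails at this point, so it cannot hold for every real x for which both sides are defined.
cos²(x) means (cos x)², squaring the output; cos(x²) squares the input. These are different functions.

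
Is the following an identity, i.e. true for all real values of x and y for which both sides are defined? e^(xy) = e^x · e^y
No, this is NOT an identity.

Claim: e^(xy) = e^x · e^y.
Test a specific point where both sides are defined: x = 1/2, y = -3.
LHS = e^(xy) ≈ 0.2231
RHS = e^x · e^y ≈ 0.0821
Since 0.2231 ≠ 0.0821, the equation fails at this point, so it cannot hold for all real values of x and y for which both sides are defined.
e^x · e^y = e^(x+y), not e^(xy).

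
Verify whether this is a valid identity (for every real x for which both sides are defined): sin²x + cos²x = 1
Yes, this is an identity.

Claim: sin²x + cos²x = 1.
Reasoning: The point (cos x, sin x) lies on the unit circle X² + Y² = 1, so cos²x + sin²x = 1 for every real x.
So the two sides agree for every real x for which both sides are defined.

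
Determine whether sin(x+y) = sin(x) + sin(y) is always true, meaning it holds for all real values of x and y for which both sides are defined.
Claim: sin(x+y) = sin(x) + sin(y).
Test a specific point where both sides are defined: x = -π/6, y = 3π/4.
LHS = sin(x+y) ≈ 0.9659
RHS = sin(x) + sin(y) ≈ 0.2071
Since 0.9659 ≠ 0.2071, the equation fails at this point, so it cannot hold for all real values of x and y for which both sides are defined.
The correct expansion is sin(x+y) = sin(x)cos(y) + cos(x)sin(y); sine is not additive.

Conclusion: No, this is NOT an identity.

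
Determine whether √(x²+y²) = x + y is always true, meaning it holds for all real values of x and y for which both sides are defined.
No, this is NOT an identity.

Claim: √(x²+y²) = x + y.
Test a specific point where both sides are defined: x = 3/2, y = -2.
LHS = √(x²+y²) ≈ 2.5000
RHS = x + y ≈ -0.5000
Since 2.5000 ≠ -0.5000, the equation fails at this point, so it cannot hold for all real values of x and y for which both sides are defined.
(x+y)² = x² + 2xy + y², not x² + y², so the square root does not split this way.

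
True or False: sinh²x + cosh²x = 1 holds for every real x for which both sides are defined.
False.

Claim: sinh²x + cosh²x = 1.
Test a specific point where both sides are defined: x = 1.
LHS = sinh²x + cosh²x ≈ 3.7622
RHS = 1 ≈ 1.0000
Since 3.7622 ≠ 1.0000, the equation fails at this point, so it cannot hold for every real x for which both sides are defined.
The correct hyperbolic identity is cosh²x - sinh²x = 1 (a difference); the sum sinh²x + cosh²x equals cosh(2x).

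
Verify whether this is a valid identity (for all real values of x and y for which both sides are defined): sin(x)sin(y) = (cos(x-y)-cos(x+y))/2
Yes, this is an identity.

Claim: sin(x)sin(y) = (cos(x-y)-cos(x+y))/2.
Reasoning: cos(x-y) = cos(x)cos(y) + sin(x)sin(y) and cos(x+y) = cos(x)cos(y) - sin(x)sin(y). Subtracting, cos(x-y) - cos(x+y) = 2sin(x)sin(y); divide by 2.
So the two sides agree for all real values of x and y for which both sides are defined.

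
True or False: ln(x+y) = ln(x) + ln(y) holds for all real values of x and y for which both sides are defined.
False.

Claim: ln(x+y) = ln(x) + ln(y).
Test a specific point where both sides are defined: x = 2, y = 5.
LHS = ln(x+y) ≈ 1.9459
RHS = ln(x) + ln(y) ≈ 2.3026
Since 1.9459 ≠ 2.3026, the equation fails at this point, so it cannot hold for all real values of x and y for which both sides are defined.
ln(x) + ln(y) = ln(xy), not ln(x+y).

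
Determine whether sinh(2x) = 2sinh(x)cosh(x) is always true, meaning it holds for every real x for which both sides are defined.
Yes, this is an identity.

Claim: sinh(2x) = 2sinh(x)cosh(x).
Reasoning: 2sinh(x)cosh(x) = 2 · (e^x - e^-x)/2 · (e^x + e^-x)/2 = (e^(2x) - e^(-2x))/2 = sinh(2x).
So the two sides agree for every real x for which both sides are defined.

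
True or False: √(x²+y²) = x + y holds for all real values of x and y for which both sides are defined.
False.

Claim: √(x²+y²) = x + y.
Test a specific point where both sides are defined: x = 1, y = 3/2.
LHS = √(x²+y²) ≈ 1.8028
RHS = x + y ≈ 2.5000
Since 1.8028 ≠ 2.5000, the equation fails at this point, so it cannot hold for all real values of x and y for which both sides are defined.
(x+y)² = x² + 2xy + y², not x² + y², so the square root does not split this way.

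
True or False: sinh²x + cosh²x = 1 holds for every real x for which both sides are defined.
False.

Claim: sinh²x + cosh²x = 1.
Test a specific point where both sides are defined: x = 3/2.
LHS = sinh²x + cosh²x ≈ 10.0677
RHS = 1 ≈ 1.0000
Since 10.0677 ≠ 1.0000, the equation fails at this point, so it cannot hold for every real x for which both sides are defined.
The correct hyperbolic identity is cosh²x - sinh²x = 1 (a difference); the sum sinh²x + cosh²x equals cosh(2x).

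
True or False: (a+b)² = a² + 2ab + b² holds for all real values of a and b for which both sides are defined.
Claim: (a+b)² = a² + 2ab + b².
Reasoning: Expand: (a+b)² = (a+b)(a+b) = a·a + a·b + b·a + b·b = a² + 2ab + b².
So the two sides agree for all real values of a and b for which both sides are defined.

Conclusion: True.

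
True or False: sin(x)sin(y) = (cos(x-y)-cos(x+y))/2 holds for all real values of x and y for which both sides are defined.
True.

Claim: sin(x)sin(y) = (cos(x-y)-cos(x+y))/2.
Reasoning: cos(x-y) = cos(x)cos(y) + sin(x)sin(y) and cos(x+y) = cos(x)cos(y) - sin(x)sin(y). Subtracting, cos(x-y) - cos(x+y) = 2sin(x)sin(y); divide by 2.
So the two sides agree for all real values of x and y for which both sides are defined.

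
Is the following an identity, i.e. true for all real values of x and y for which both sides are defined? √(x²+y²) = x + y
No, this is NOT an identity.

Claim: √(x²+y²) = x + y.
Test a specific point where both sides are defined: x = -2, y = 1.
LHS = √(x²+y²) ≈ 2.2361
RHS = x + y ≈ -1.0000
Since 2.2361 ≠ -1.0000, the equation fails at this point, so it cannot hold for all real values of x and y for which both sides are defined.
(x+y)² = x² + 2xy + y², not x² + y², so the square root does not split this way.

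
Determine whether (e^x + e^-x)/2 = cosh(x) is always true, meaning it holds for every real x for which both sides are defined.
Claim: (e^x + e^-x)/2 = cosh(x).
Reasoning: This is exactly the definition of the hyperbolic cosine: cosh(x) := (e^x + e^-x)/2.
So the two sides agree for every real x for which both sides are defined.

Conclusion: Yes, this is an identity.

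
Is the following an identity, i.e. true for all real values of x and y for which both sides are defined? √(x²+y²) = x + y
Claim: √(x²+y²) = x + y.
Test a specific point where both sides are defined: x = 4, y = -2.
LHS = √(x²+y²) ≈ 4.4721
RHS = x + y ≈ 2.0000
Since 4.4721 ≠ 2.0000, the equation fails at this point, so it cannot hold for all real values of x and y for which both sides are defined.
(x+y)² = x² + 2xy + y², not x² + y², so the square root does not split this way.

Conclusion: No, this is NOT an identity.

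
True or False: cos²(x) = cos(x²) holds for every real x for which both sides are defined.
Claim: cos²(x) = cos(x²).
Test a specific point where both sides are defined: x = π/3.
LHS = cos²(x) ≈ 0.2500
RHS = cos(x²) ≈ 0.4566
Since 0.2500 ≠ 0.4566, the equation fails at this point, so it cannot hold for every real x for which both sides are defined.
cos²(x) means (cos x)², squaring the output; cos(x²) squares the input. These are different functions.

Conclusion: False.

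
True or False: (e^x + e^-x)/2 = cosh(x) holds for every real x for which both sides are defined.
True.

Claim: (e^x + e^-x)/2 = cosh(x).
Reasoning: This is exactly the definition of the hyperbolic cosine: cosh(x) := (e^x + e^-x)/2.
So the two sides agree for every real x for which both sides are defined.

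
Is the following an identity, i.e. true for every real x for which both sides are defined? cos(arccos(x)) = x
Yes, this is an identity.

Claim: cos(arccos(x)) = x.
Reasoning: For -1 ≤ x ≤ 1 (where arccos is defined), arccos(x) is by definition an angle whose cosine equals x. Taking the cosine of that angle returns x. (Note the other order, arccos(cos x) = x, is NOT an identity.)
So the two sides agree for every real x for which both sides are defined.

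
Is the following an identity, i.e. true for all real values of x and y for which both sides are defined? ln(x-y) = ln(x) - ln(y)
No, this is NOT an identity.

Claim: ln(x-y) = ln(x) - ln(y).
Test a specific point where both sides are defined: x = 3/2, y = 1.
LHS = ln(x-y) ≈ -0.6931
RHS = ln(x) - ln(y) ≈ 0.4055
Since -0.6931 ≠ 0.4055, the equation fails at this point, so it cannot hold for all real values of x and y for which both sides are defined.
ln(x) - ln(y) = ln(x/y), not ln(x-y).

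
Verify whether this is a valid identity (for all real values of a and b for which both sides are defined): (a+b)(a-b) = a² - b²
Claim: (a+b)(a-b) = a² - b².
Reasoning: Expand: (a+b)(a-b) = a² - ab + ba - b² = a² - b² (the cross terms cancel).
So the two sides agree for all real values of a and b for which both sides are defined.

Conclusion: Yes, this is an identity.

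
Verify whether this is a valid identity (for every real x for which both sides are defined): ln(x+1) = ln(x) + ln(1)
No, this is NOT an identity.

Claim: ln(x+1) = ln(x) + ln(1).
Test a specific point where both sides are defined: x = 3.
LHS = ln(x+1) ≈ 1.3863
RHS = ln(x) + ln(1) ≈ 1.0986
Since 1.3863 ≠ 1.0986, the equation fails at this point, so it cannot hold for every real x for which both sides are defined.
ln(1) = 0, so the right side is just ln(x), which differs from ln(x+1).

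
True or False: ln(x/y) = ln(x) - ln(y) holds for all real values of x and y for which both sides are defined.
Claim: ln(x/y) = ln(x) - ln(y).
Reasoning: Both sides are simultaneously defined only when x, y > 0. Write x = e^p, y = e^q. Then x/y = e^(p-q), so ln(x/y) = p - q = ln(x) - ln(y).
So the two sides agree for all real values of x and y for which both sides are defined.

Conclusion: True.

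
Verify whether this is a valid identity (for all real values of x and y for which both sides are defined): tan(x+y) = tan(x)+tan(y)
Claim: tan(x+y) = tan(x)+tan(y).
Test a specific point where both sides are defined: x = π/4, y = -π/3.
LHS = tan(x+y) ≈ -0.2679
RHS = tan(x)+tan(y) ≈ -0.7321
Since -0.2679 ≠ -0.7321, the equation fails at this point, so it cannot hold for all real values of x and y for which both sides are defined.
The correct formula is tan(x+y) = (tan(x) + tan(y))/(1 - tan(x)tan(y)).

Conclusion: No, this is NOT an identity.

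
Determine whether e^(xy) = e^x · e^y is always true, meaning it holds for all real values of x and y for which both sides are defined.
No, this is NOT an identity.

Claim: e^(xy) = e^x · e^y.
Test a specific point where both sides are defined: x = -3, y = 2.
LHS = e^(xy) ≈ 0.0025
RHS = e^x · e^y ≈ 0.3679
Since 0.0025 ≠ 0.3679, the equation fails at this point, so it cannot hold for all real values of x and y for which both sides are defined.
e^x · e^y = e^(x+y), not e^(xy).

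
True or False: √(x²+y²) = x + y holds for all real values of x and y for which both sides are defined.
Claim: √(x²+y²) = x + y.
Test a specific point where both sides are defined: x = -1, y = 4.
LHS = √(x²+y²) ≈ 4.1231
RHS = x + y ≈ 3.0000
Since 4.1231 ≠ 3.0000, the equation fails at this point, so it cannot hold for all real values of x and y for which both sides are defined.
(x+y)² = x² + 2xy + y², not x² + y², so the square root does not split this way.

Conclusion: False.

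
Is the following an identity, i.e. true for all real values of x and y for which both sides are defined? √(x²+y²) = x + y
Claim: √(x²+y²) = x + y.
Test a specific point where both sides are defined: x = 5, y = -2.
LHS = √(x²+y²) ≈ 5.3852
RHS = x + y ≈ 3.0000
Since 5.3852 ≠ 3.0000, the equation fails at this point, so it cannot hold for all real values of x and y for which both sides are defined.
(x+y)² = x² + 2xy + y², not x² + y², so the square root does not split this way.

Conclusion: No, this is NOT an identity.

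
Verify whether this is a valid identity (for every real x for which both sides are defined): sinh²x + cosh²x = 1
Claim: sinh²x + cosh²x = 1.
Test a specific point where both sides are defined: x = 2.
LHS = sinh²x + cosh²x ≈ 27.3082
RHS = 1 ≈ 1.0000
Since 27.3082 ≠ 1.0000, the equation fails at this point, so it cannot hold for every real x for which both sides are defined.
The correct hyperbolic identity is cosh²x - sinh²x = 1 (a difference); the sum sinh²x + cosh²x equals cosh(2x).

Conclusion: No, this is NOT an identity.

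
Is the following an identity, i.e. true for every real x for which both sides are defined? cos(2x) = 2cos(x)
Claim: cos(2x) = 2cos(x).
Test a specific point where both sides are defined: x = π/6.
LHS = cos(2x) ≈ 0.5000
RHS = 2cos(x) ≈ 1.7321
Since 0.5000 ≠ 1.7321, the equation fails at this point, so it cannot hold for every real x for which both sides are defined.
The correct double-angle formula is cos(2x) = cos²x - sin²x.

Conclusion: No, this is NOT an identity.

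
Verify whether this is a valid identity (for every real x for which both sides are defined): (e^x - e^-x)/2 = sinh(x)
Yes, this is an identity.

Claim: (e^x - e^-x)/2 = sinh(x).
Reasoning: This is exactly the definition of the hyperbolic sine: sinh(x) := (e^x - e^-x)/2.
So the two sides agree for every real x for which both sides are defined.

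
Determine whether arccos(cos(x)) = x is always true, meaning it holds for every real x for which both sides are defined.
No, this is NOT an identity.

Claim: arccos(cos(x)) = x.
Test a specific point where both sides are defined: x = -π/4.
LHS = arccos(cos(x)) ≈ 0.7854
RHS = x ≈ -0.7854
Since 0.7854 ≠ -0.7854, the equation fails at this point, so it cannot hold for every real x for which both sides are defined.
arccos only returns values in [0, π], so arccos(cos(x)) = x holds only for x in that interval, not for all real x.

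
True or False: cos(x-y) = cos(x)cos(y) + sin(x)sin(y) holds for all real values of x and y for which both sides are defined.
Claim: cos(x-y) = cos(x)cos(y) + sin(x)sin(y).
Reasoning: Replace y by -y in cos(x+y) = cos(x)cos(y) - sin(x)sin(y) and use cos(-y) = cos(y), sin(-y) = -sin(y): cos(x-y) = cos(x)cos(y) + sin(x)sin(y).
So the two sides agree for all real values of x and y for which both sides are defined.

Conclusion: True.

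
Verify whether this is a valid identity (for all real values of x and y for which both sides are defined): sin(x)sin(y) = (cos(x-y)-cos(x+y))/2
Claim: sin(x)sin(y) = (cos(x-y)-cos(x+y))/2.
Reasoning: cos(x-y) = cos(x)cos(y) + sin(x)sin(y) and cos(x+y) = cos(x)cos(y) - sin(x)sin(y). Subtracting, cos(x-y) - cos(x+y) = 2sin(x)sin(y); divide by 2.
So the two sides agree for all real values of x and y for which both sides are defined.

Conclusion: Yes, this is an identity.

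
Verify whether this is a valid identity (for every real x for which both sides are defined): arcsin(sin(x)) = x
No, this is NOT an identity.

Claim: arcsin(sin(x)) = x.
Test a specific point where both sides are defined: x = π.
LHS = arcsin(sin(x)) ≈ 0.0000
RHS = x ≈ 3.1416
Since 0.0000 ≠ 3.1416, the equation fails at this point, so it cannot hold for every real x for which both sides are defined.
arcsin only returns values in [-π/2, π/2], so arcsin(sin(x)) = x holds only for x in that interval, not for all real x.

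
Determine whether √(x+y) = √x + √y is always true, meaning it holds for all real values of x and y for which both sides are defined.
No, this is NOT an identity.

Claim: √(x+y) = √x + √y.
Test a specific point where both sides are defined: x = 4, y = 1/2.
LHS = √(x+y) ≈ 2.1213
RHS = √x + √y ≈ 2.7071
Since 2.1213 ≠ 2.7071, the equation fails at this point, so it cannot hold for all real values of x and y for which both sides are defined.
Squaring the right side gives x + 2√(xy) + y, not x + y.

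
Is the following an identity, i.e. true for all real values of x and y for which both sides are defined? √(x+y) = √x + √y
Claim: √(x+y) = √x + √y.
Test a specific point where both sides are defined: x = 1/2, y = 2.
LHS = √(x+y) ≈ 1.5811
RHS = √x + √y ≈ 2.1213
Since 1.5811 ≠ 2.1213, the equation fails at this point, so it cannot hold for all real values of x and y for which both sides are defined.
Squaring the right side gives x + 2√(xy) + y, not x + y.

Conclusion: No, this is NOT an identity.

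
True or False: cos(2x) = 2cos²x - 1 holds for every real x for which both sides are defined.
Claim: cos(2x) = 2cos²x - 1.
Reasoning: cos(2x) = cos²x - sin²x. Replace sin²x by 1 - cos²x: cos²x - (1 - cos²x) = 2cos²x - 1.
So the two sides agree for every real x for which both sides are defined.

Conclusion: True.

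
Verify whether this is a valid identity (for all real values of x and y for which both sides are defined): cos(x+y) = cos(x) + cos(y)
No, this is NOT an identity.

Claim: cos(x+y) = cos(x) + cos(y).
Test a specific point where both sides are defined: x = π/4, y = π/6.
LHS = cos(x+y) ≈ 0.2588
RHS = cos(x) + cos(y) ≈ 1.5731
Since 0.2588 ≠ 1.5731, the equation fails at this point, so it cannot hold for all real values of x and y for which both sides are defined.
The correct expansion is cos(x+y) = cos(x)cos(y) - sin(x)sin(y); cosine is not additive.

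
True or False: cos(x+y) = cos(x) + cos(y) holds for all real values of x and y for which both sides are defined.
False.

Claim: cos(x+y) = cos(x) + cos(y).
Test a specific point where both sides are defined: x = -π/2, y = -π/3.
LHS = cos(x+y) ≈ -0.8660
RHS = cos(x) + cos(y) ≈ 0.5000
Since -0.8660 ≠ 0.5000, the equation fails at this point, so it cannot hold for all real values of x and y for which both sides are defined.
The correct expansion is cos(x+y) = cos(x)cos(y) - sin(x)sin(y); cosine is not additive.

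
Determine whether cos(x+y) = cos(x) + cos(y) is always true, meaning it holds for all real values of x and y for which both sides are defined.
Claim: cos(x+y) = cos(x) + cos(y).
Test a specific point where both sides are defined: x = π/4, y = π/3.
LHS = cos(x+y) ≈ -0.2588
RHS = cos(x) + cos(y) ≈ 1.2071
Since -0.2588 ≠ 1.2071, the equation fails at this point, so it cannot hold for all real values of x and y for which both sides are defined.
The correct expansion is cos(x+y) = cos(x)cos(y) - sin(x)sin(y); cosine is not additive.

Conclusion: No, this is NOT an identity.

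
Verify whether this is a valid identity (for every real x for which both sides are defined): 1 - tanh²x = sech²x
Yes, this is an identity.

Claim: 1 - tanh²x = sech²x.
Reasoning: Divide cosh²x - sinh²x = 1 through by cosh²x (never zero): 1 - tanh²x = 1/cosh²x = sech²x.
So the two sides agree for every real x for which both sides are defined.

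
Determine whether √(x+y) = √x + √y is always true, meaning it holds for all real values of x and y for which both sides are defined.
No, this is NOT an identity.

Claim: √(x+y) = √x + √y.
Test a specific point where both sides are defined: x = 2, y = 1/2.
LHS = √(x+y) ≈ 1.5811
RHS = √x + √y ≈ 2.1213
Since 1.5811 ≠ 2.1213, the equation fails at this point, so it cannot hold for all real values of x and y for which both sides are defined.
Squaring the right side gives x + 2√(xy) + y, not x + y.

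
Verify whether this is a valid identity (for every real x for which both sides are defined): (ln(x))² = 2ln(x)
Claim: (ln(x))² = 2ln(x).
Test a specific point where both sides are defined: x = 4.
LHS = (ln(x))² ≈ 1.9218
RHS = 2ln(x) ≈ 2.7726
Since 1.9218 ≠ 2.7726, the equation fails at this point, so it cannot hold for every real x for which both sides are defined.
2ln(x) equals ln(x²), which is not the same as (ln x)².

Conclusion: No, this is NOT an identity.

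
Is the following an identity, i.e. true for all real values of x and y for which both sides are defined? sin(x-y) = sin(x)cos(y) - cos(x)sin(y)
Yes, this is an identity.

Claim: sin(x-y) = sin(x)cos(y) - cos(x)sin(y).
Reasoning: Replace y by -y in sin(x+y) = sin(x)cos(y) + cos(x)sin(y) and use cos(-y) = cos(y), sin(-y) = -sin(y): sin(x-y) = sin(x)cos(y) - cos(x)sin(y).
So the two sides agree for all real values of x and y for which both sides are defined.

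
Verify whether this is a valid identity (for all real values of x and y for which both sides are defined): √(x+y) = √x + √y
No, this is NOT an identity.

Claim: √(x+y) = √x + √y.
Test a specific point where both sides are defined: x = 3, y = 4.
LHS = √(x+y) ≈ 2.6458
RHS = √x + √y ≈ 3.7321
Since 2.6458 ≠ 3.7321, the equation fails at this point, so it cannot hold for all real values of x and y for which both sides are defined.
Squaring the right side gives x + 2√(xy) + y, not x + y.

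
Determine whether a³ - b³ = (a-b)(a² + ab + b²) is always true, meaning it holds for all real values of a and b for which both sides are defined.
Yes, this is an identity.

Claim: a³ - b³ = (a-b)(a² + ab + b²).
Reasoning: Expand the right side: (a-b)(a² + ab + b²) = a³ + a²b + ab² - a²b - ab² - b³ = a³ - b³ (the middle terms cancel in pairs).
So the two sides agree for all real values of a and b for which both sides are defined.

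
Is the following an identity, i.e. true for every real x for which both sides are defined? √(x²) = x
No, this is NOT an identity.

Claim: √(x²) = x.
Test a specific point where both sides are defined: x = -2.
LHS = √(x²) ≈ 2.0000
RHS = x ≈ -2.0000
Since 2.0000 ≠ -2.0000, the equation fails at this point, so it cannot hold for every real x for which both sides are defined.
√(x²) = |x|, which differs from x whenever x < 0 (both sides are defined for every real x).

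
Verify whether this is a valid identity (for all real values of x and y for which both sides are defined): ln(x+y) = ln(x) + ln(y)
Claim: ln(x+y) = ln(x) + ln(y).
Test a specific point where both sides are defined: x = 1/2, y = 4.
LHS = ln(x+y) ≈ 1.5041
RHS = ln(x) + ln(y) ≈ 0.6931
Since 1.5041 ≠ 0.6931, the equation fails at this point, so it cannot hold for all real values of x and y for which both sides are defined.
ln(x) + ln(y) = ln(xy), not ln(x+y).

Conclusion: No, this is NOT an identity.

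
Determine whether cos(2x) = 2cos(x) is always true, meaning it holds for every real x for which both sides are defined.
Claim: cos(2x) = 2cos(x).
Test a specific point where both sides are defined: x = 3π/4.
LHS = cos(2x) ≈ 0.0000
RHS = 2cos(x) ≈ -1.4142
Since 0.0000 ≠ -1.4142, the equation fails at this point, so it cannot hold for every real x for which both sides are defined.
The correct double-angle formula is cos(2x) = cos²x - sin²x.

Conclusion: No, this is NOT an identity.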